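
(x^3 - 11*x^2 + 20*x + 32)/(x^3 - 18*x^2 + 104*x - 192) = (x + 1)/(x - 6)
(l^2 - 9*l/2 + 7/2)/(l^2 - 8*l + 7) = (l - 7/2)/(l - 7)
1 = 1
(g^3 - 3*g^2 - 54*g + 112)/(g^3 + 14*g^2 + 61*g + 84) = (g^2 - 10*g + 16)/(g^2 + 7*g + 12)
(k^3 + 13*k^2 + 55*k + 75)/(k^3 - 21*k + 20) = (k^2 + 8*k + 15)/(k^2 - 5*k + 4)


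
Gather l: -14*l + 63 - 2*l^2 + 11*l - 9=-2*l^2 - 3*l + 54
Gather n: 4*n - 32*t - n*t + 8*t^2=n*(4 - t) + 8*t^2 - 32*t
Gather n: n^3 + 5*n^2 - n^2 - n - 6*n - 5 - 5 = n^3 + 4*n^2 - 7*n - 10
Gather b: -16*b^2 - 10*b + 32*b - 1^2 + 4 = -16*b^2 + 22*b + 3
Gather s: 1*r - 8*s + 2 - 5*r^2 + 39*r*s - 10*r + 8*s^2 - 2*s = -5*r^2 - 9*r + 8*s^2 + s*(39*r - 10) + 2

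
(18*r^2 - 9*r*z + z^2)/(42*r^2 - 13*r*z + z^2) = (-3*r + z)/(-7*r + z)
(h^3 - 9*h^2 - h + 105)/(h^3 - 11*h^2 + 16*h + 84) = (h^2 - 2*h - 15)/(h^2 - 4*h - 12)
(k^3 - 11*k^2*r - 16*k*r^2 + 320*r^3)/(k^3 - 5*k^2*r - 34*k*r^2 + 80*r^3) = (-k + 8*r)/(-k + 2*r)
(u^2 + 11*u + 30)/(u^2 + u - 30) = (u + 5)/(u - 5)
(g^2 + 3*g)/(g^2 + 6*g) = (g + 3)/(g + 6)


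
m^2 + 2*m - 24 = (m - 4)*(m + 6)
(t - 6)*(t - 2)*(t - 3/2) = t^3 - 19*t^2/2 + 24*t - 18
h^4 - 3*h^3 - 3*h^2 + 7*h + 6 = (h - 3)*(h - 2)*(h + 1)^2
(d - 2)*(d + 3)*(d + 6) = d^3 + 7*d^2 - 36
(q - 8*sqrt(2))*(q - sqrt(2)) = q^2 - 9*sqrt(2)*q + 16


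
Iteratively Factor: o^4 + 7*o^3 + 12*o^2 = (o + 3)*(o^3 + 4*o^2) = o*(o + 3)*(o^2 + 4*o) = o^2*(o + 3)*(o + 4)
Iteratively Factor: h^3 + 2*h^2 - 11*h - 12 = (h + 1)*(h^2 + h - 12) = (h - 3)*(h + 1)*(h + 4)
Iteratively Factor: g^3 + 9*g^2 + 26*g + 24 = (g + 4)*(g^2 + 5*g + 6) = (g + 2)*(g + 4)*(g + 3)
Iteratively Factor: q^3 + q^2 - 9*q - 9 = (q + 3)*(q^2 - 2*q - 3) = (q + 1)*(q + 3)*(q - 3)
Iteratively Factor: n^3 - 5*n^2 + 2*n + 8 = (n - 2)*(n^2 - 3*n - 4) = (n - 4)*(n - 2)*(n + 1)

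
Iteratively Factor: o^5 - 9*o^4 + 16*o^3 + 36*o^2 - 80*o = (o - 2)*(o^4 - 7*o^3 + 2*o^2 + 40*o) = (o - 5)*(o - 2)*(o^3 - 2*o^2 - 8*o) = (o - 5)*(o - 4)*(o - 2)*(o^2 + 2*o) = (o - 5)*(o - 4)*(o - 2)*(o + 2)*(o)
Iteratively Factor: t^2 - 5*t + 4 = (t - 1)*(t - 4)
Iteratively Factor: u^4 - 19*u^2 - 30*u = (u + 2)*(u^3 - 2*u^2 - 15*u) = (u - 5)*(u + 2)*(u^2 + 3*u) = u*(u - 5)*(u + 2)*(u + 3)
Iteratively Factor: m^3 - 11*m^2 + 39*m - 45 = (m - 3)*(m^2 - 8*m + 15) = (m - 3)^2*(m - 5)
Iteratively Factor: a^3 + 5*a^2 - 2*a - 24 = (a + 3)*(a^2 + 2*a - 8) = (a - 2)*(a + 3)*(a + 4)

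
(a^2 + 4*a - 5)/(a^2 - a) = (a + 5)/a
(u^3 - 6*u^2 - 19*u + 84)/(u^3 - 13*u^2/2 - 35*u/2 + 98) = 2*(u - 3)/(2*u - 7)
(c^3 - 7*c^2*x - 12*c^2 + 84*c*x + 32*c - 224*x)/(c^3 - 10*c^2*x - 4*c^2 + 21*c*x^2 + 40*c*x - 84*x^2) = (8 - c)/(-c + 3*x)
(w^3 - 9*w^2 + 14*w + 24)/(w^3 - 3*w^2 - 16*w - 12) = (w - 4)/(w + 2)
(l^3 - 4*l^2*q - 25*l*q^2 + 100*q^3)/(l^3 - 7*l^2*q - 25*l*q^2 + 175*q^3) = (-l + 4*q)/(-l + 7*q)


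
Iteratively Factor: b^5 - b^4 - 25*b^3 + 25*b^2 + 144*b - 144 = (b - 4)*(b^4 + 3*b^3 - 13*b^2 - 27*b + 36) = (b - 4)*(b - 3)*(b^3 + 6*b^2 + 5*b - 12) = (b - 4)*(b - 3)*(b + 4)*(b^2 + 2*b - 3) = (b - 4)*(b - 3)*(b - 1)*(b + 4)*(b + 3)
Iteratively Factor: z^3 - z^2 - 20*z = (z)*(z^2 - z - 20) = z*(z - 5)*(z + 4)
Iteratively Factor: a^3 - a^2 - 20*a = (a)*(a^2 - a - 20) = a*(a + 4)*(a - 5)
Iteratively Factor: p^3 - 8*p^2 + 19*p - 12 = (p - 3)*(p^2 - 5*p + 4) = (p - 3)*(p - 1)*(p - 4)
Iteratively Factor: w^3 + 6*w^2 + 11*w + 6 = (w + 3)*(w^2 + 3*w + 2) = (w + 2)*(w + 3)*(w + 1)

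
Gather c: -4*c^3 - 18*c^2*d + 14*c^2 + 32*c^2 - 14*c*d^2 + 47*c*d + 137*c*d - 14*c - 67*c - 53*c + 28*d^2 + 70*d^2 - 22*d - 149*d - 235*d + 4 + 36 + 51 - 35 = -4*c^3 + c^2*(46 - 18*d) + c*(-14*d^2 + 184*d - 134) + 98*d^2 - 406*d + 56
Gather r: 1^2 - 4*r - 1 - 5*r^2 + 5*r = -5*r^2 + r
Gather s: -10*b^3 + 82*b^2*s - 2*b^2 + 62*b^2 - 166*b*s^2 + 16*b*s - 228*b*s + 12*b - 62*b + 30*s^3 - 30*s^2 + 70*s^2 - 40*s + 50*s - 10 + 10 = -10*b^3 + 60*b^2 - 50*b + 30*s^3 + s^2*(40 - 166*b) + s*(82*b^2 - 212*b + 10)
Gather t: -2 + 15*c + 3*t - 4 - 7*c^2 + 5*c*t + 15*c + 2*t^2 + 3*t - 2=-7*c^2 + 30*c + 2*t^2 + t*(5*c + 6) - 8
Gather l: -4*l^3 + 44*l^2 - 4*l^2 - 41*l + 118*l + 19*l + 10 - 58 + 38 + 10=-4*l^3 + 40*l^2 + 96*l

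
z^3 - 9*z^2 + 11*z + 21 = (z - 7)*(z - 3)*(z + 1)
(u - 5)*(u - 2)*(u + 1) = u^3 - 6*u^2 + 3*u + 10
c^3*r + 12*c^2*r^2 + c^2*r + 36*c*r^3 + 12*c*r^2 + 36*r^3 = (c + 6*r)^2*(c*r + r)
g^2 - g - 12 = (g - 4)*(g + 3)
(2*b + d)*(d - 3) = 2*b*d - 6*b + d^2 - 3*d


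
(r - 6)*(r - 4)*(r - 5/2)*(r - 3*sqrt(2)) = r^4 - 25*r^3/2 - 3*sqrt(2)*r^3 + 49*r^2 + 75*sqrt(2)*r^2/2 - 147*sqrt(2)*r - 60*r + 180*sqrt(2)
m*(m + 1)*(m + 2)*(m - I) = m^4 + 3*m^3 - I*m^3 + 2*m^2 - 3*I*m^2 - 2*I*m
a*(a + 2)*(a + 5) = a^3 + 7*a^2 + 10*a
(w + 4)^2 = w^2 + 8*w + 16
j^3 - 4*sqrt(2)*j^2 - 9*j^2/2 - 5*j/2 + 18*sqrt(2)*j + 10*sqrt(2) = (j - 5)*(j + 1/2)*(j - 4*sqrt(2))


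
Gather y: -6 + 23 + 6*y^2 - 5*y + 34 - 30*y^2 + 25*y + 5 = -24*y^2 + 20*y + 56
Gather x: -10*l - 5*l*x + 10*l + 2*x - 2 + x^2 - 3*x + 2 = x^2 + x*(-5*l - 1)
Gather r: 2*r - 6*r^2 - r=-6*r^2 + r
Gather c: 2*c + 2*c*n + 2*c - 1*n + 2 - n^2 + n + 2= c*(2*n + 4) - n^2 + 4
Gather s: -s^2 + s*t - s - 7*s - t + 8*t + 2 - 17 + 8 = -s^2 + s*(t - 8) + 7*t - 7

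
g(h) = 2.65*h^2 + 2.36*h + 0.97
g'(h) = 5.3*h + 2.36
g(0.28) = 1.84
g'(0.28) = 3.84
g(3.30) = 37.62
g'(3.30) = 19.85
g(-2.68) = 13.68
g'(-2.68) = -11.84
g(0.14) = 1.35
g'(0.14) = 3.10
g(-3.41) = 23.74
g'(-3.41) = -15.71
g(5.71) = 100.85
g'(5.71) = 32.62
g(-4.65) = 47.30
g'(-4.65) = -22.28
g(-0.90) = 0.99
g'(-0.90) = -2.41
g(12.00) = 410.89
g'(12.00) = 65.96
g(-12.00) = 354.25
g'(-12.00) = -61.24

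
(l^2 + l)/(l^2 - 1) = l/(l - 1)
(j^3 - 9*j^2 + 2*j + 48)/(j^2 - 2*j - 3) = (j^2 - 6*j - 16)/(j + 1)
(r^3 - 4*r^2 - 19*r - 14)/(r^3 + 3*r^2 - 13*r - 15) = (r^2 - 5*r - 14)/(r^2 + 2*r - 15)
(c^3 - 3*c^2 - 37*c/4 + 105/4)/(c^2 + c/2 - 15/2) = c - 7/2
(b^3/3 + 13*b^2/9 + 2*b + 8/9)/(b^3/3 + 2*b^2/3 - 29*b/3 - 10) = (b^2 + 10*b/3 + 8/3)/(b^2 + b - 30)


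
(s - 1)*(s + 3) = s^2 + 2*s - 3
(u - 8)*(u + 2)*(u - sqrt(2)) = u^3 - 6*u^2 - sqrt(2)*u^2 - 16*u + 6*sqrt(2)*u + 16*sqrt(2)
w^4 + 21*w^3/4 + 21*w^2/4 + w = w*(w + 1/4)*(w + 1)*(w + 4)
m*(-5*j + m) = -5*j*m + m^2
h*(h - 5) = h^2 - 5*h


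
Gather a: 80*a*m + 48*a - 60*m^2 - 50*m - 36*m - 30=a*(80*m + 48) - 60*m^2 - 86*m - 30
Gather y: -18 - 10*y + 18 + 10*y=0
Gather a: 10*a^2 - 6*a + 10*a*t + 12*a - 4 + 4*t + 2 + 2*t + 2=10*a^2 + a*(10*t + 6) + 6*t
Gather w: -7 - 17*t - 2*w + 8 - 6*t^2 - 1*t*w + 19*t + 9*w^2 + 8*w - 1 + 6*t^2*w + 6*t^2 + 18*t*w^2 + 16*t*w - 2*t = w^2*(18*t + 9) + w*(6*t^2 + 15*t + 6)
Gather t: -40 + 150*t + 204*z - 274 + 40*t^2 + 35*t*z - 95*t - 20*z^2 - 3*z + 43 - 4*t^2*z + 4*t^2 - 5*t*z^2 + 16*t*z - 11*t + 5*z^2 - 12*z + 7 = t^2*(44 - 4*z) + t*(-5*z^2 + 51*z + 44) - 15*z^2 + 189*z - 264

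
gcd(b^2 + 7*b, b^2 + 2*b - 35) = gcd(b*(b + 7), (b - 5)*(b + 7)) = b + 7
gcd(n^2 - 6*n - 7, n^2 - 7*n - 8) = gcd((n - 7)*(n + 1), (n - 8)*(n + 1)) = n + 1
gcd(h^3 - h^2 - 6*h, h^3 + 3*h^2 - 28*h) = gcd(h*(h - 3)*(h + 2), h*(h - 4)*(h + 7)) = h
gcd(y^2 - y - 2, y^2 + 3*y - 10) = y - 2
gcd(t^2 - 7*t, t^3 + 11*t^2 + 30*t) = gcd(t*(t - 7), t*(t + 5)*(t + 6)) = t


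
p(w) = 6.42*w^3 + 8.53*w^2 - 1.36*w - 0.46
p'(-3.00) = 120.80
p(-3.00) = -92.95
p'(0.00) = -1.36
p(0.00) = -0.46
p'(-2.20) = 54.33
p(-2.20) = -24.54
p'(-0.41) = -5.12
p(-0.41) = 1.09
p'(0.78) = 23.66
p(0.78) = 6.72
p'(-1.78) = 29.30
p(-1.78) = -7.22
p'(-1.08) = 2.68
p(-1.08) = 2.87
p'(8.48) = 1528.30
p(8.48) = 4516.32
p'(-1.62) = 21.55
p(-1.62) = -3.17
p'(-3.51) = 176.04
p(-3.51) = -168.22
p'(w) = 19.26*w^2 + 17.06*w - 1.36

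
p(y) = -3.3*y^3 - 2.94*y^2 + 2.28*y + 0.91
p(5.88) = -758.21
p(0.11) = 1.12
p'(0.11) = 1.51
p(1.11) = -4.69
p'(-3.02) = -70.25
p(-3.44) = 92.61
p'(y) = -9.9*y^2 - 5.88*y + 2.28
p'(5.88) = -374.58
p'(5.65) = -346.97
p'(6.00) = -389.40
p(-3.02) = 58.10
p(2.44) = -58.97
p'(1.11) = -16.44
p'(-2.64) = -51.20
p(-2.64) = 35.12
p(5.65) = -675.26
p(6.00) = -804.05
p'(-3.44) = -94.65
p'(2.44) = -71.01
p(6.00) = -804.05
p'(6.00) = -389.40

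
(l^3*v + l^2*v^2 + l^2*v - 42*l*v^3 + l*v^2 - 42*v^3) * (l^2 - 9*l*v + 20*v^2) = l^5*v - 8*l^4*v^2 + l^4*v - 31*l^3*v^3 - 8*l^3*v^2 + 398*l^2*v^4 - 31*l^2*v^3 - 840*l*v^5 + 398*l*v^4 - 840*v^5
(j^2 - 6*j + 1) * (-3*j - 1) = -3*j^3 + 17*j^2 + 3*j - 1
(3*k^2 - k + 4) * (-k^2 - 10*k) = -3*k^4 - 29*k^3 + 6*k^2 - 40*k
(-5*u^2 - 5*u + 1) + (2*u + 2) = -5*u^2 - 3*u + 3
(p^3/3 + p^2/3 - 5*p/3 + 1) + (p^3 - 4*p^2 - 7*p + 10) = 4*p^3/3 - 11*p^2/3 - 26*p/3 + 11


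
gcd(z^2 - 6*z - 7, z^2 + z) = z + 1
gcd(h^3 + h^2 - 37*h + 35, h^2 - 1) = h - 1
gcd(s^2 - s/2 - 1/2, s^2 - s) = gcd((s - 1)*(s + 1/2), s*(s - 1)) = s - 1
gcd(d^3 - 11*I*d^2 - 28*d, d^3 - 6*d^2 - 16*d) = d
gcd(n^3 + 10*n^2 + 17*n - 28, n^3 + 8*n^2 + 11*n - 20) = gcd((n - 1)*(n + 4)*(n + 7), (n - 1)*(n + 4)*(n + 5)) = n^2 + 3*n - 4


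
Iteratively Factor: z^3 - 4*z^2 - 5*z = (z)*(z^2 - 4*z - 5) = z*(z + 1)*(z - 5)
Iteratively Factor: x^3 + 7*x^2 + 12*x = (x + 4)*(x^2 + 3*x) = x*(x + 4)*(x + 3)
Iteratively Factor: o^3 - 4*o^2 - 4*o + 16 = (o - 2)*(o^2 - 2*o - 8) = (o - 2)*(o + 2)*(o - 4)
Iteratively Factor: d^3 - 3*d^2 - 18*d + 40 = (d + 4)*(d^2 - 7*d + 10) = (d - 5)*(d + 4)*(d - 2)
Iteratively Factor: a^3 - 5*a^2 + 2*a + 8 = (a + 1)*(a^2 - 6*a + 8) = (a - 2)*(a + 1)*(a - 4)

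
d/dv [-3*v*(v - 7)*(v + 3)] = -9*v^2 + 24*v + 63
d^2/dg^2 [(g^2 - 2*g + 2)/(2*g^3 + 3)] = 2*(4*g^6 - 24*g^5 + 48*g^4 - 42*g^3 + 72*g^2 - 36*g + 9)/(8*g^9 + 36*g^6 + 54*g^3 + 27)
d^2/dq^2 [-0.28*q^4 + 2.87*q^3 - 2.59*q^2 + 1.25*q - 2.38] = -3.36*q^2 + 17.22*q - 5.18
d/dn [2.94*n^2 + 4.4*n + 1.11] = 5.88*n + 4.4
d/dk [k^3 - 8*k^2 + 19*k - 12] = 3*k^2 - 16*k + 19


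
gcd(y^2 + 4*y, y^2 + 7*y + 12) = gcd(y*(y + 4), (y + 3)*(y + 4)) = y + 4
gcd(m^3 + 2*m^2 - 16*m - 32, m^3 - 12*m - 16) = m^2 - 2*m - 8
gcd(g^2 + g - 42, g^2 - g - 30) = g - 6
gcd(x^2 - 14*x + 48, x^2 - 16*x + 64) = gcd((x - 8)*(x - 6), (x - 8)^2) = x - 8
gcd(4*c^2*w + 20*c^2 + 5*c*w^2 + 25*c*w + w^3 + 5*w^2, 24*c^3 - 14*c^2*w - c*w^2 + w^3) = 4*c + w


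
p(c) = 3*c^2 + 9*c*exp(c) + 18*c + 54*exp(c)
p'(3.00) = 1843.70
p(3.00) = 1707.93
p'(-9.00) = -36.00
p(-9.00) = 81.00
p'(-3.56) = -2.48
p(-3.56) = -25.43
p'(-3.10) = 0.98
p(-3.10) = -25.79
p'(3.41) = 2874.01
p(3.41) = 2659.43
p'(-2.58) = 5.53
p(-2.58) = -24.14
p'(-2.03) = 11.69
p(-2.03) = -19.48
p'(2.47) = 1040.45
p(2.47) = 963.99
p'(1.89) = 558.96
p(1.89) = 514.78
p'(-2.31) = 8.33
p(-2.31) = -22.28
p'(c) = 9*c*exp(c) + 6*c + 63*exp(c) + 18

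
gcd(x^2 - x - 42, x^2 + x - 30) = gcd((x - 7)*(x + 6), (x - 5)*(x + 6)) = x + 6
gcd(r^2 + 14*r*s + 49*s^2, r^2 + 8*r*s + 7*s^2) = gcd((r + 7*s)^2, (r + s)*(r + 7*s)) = r + 7*s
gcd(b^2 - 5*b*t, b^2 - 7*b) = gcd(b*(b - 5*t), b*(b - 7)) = b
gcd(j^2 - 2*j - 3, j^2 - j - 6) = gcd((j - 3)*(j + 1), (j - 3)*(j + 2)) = j - 3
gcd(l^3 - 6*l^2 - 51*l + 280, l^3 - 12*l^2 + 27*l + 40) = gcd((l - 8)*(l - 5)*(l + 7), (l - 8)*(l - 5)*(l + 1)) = l^2 - 13*l + 40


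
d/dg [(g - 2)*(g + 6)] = 2*g + 4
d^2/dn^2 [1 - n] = 0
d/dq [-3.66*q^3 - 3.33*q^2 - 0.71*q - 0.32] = -10.98*q^2 - 6.66*q - 0.71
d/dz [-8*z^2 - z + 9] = -16*z - 1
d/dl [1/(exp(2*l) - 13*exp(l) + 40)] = (13 - 2*exp(l))*exp(l)/(exp(2*l) - 13*exp(l) + 40)^2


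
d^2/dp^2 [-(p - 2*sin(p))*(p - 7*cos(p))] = -2*p*sin(p) - 7*p*cos(p) - 14*sin(p) + 28*sin(2*p) + 4*cos(p) - 2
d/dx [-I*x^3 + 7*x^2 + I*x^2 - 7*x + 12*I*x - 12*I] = -3*I*x^2 + 2*x*(7 + I) - 7 + 12*I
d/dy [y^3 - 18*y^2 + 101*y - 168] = 3*y^2 - 36*y + 101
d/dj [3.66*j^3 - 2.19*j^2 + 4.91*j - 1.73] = 10.98*j^2 - 4.38*j + 4.91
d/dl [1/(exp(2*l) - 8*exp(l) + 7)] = 2*(4 - exp(l))*exp(l)/(exp(2*l) - 8*exp(l) + 7)^2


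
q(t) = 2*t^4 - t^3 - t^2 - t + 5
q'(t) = 8*t^3 - 3*t^2 - 2*t - 1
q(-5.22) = 1610.16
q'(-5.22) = -1210.20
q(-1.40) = 14.87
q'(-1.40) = -26.03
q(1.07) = 4.18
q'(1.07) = 3.23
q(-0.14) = 5.12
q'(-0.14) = -0.80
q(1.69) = 11.94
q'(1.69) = 25.67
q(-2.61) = 111.39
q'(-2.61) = -158.45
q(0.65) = 4.01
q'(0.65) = -1.37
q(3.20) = 168.51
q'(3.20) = 224.02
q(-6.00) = 2783.00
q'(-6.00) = -1825.00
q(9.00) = 12308.00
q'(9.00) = 5570.00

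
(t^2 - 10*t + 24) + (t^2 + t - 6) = 2*t^2 - 9*t + 18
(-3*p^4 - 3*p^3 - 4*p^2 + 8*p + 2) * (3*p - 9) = -9*p^5 + 18*p^4 + 15*p^3 + 60*p^2 - 66*p - 18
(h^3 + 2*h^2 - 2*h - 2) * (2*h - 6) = 2*h^4 - 2*h^3 - 16*h^2 + 8*h + 12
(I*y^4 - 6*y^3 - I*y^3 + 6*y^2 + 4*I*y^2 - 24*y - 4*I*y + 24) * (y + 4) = I*y^5 - 6*y^4 + 3*I*y^4 - 18*y^3 + 12*I*y^2 - 72*y - 16*I*y + 96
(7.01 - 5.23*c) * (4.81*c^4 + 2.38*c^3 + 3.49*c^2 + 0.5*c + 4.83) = -25.1563*c^5 + 21.2707*c^4 - 1.56890000000001*c^3 + 21.8499*c^2 - 21.7559*c + 33.8583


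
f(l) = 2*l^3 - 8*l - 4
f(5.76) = 332.13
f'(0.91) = -3.03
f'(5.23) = 156.12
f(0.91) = -9.77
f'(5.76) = 191.07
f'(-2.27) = 22.92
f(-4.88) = -197.39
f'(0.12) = -7.91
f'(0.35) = -7.26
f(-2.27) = -9.23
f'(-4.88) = 134.89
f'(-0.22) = -7.71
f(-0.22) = -2.26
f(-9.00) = -1390.00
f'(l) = 6*l^2 - 8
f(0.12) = -4.96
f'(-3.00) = 46.00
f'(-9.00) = 478.00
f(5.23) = 240.27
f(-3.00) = -34.00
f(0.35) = -6.71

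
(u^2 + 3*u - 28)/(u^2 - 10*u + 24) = (u + 7)/(u - 6)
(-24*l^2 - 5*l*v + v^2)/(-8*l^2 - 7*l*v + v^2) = (3*l + v)/(l + v)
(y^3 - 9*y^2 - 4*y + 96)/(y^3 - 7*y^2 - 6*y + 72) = (y - 8)/(y - 6)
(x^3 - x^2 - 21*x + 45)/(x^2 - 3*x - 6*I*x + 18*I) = (x^2 + 2*x - 15)/(x - 6*I)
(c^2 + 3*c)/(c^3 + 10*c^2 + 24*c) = (c + 3)/(c^2 + 10*c + 24)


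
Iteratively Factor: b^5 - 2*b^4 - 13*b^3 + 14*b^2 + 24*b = (b + 1)*(b^4 - 3*b^3 - 10*b^2 + 24*b) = (b - 2)*(b + 1)*(b^3 - b^2 - 12*b) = (b - 4)*(b - 2)*(b + 1)*(b^2 + 3*b) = b*(b - 4)*(b - 2)*(b + 1)*(b + 3)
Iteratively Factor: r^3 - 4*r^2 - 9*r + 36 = (r - 3)*(r^2 - r - 12) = (r - 4)*(r - 3)*(r + 3)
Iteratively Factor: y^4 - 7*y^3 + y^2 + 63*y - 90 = (y - 3)*(y^3 - 4*y^2 - 11*y + 30) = (y - 3)*(y + 3)*(y^2 - 7*y + 10) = (y - 3)*(y - 2)*(y + 3)*(y - 5)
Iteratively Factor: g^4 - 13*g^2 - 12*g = (g - 4)*(g^3 + 4*g^2 + 3*g) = g*(g - 4)*(g^2 + 4*g + 3) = g*(g - 4)*(g + 3)*(g + 1)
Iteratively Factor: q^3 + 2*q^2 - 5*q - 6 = (q + 3)*(q^2 - q - 2) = (q - 2)*(q + 3)*(q + 1)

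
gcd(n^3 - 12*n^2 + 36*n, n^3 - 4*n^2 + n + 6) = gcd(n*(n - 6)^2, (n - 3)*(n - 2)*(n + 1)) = 1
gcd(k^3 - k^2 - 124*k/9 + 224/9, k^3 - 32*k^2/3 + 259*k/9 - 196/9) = k - 7/3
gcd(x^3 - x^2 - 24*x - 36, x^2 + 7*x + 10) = x + 2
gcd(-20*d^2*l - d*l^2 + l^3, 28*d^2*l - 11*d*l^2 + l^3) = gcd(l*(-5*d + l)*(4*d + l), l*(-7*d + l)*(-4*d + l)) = l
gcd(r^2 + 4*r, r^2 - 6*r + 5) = 1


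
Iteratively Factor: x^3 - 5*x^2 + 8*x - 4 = (x - 2)*(x^2 - 3*x + 2) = (x - 2)*(x - 1)*(x - 2)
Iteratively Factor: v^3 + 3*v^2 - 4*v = (v - 1)*(v^2 + 4*v) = (v - 1)*(v + 4)*(v)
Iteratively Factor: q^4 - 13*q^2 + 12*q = (q)*(q^3 - 13*q + 12) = q*(q + 4)*(q^2 - 4*q + 3) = q*(q - 3)*(q + 4)*(q - 1)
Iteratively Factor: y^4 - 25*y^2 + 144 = (y - 3)*(y^3 + 3*y^2 - 16*y - 48) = (y - 3)*(y + 4)*(y^2 - y - 12) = (y - 4)*(y - 3)*(y + 4)*(y + 3)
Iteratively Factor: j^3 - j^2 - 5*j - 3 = (j - 3)*(j^2 + 2*j + 1) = (j - 3)*(j + 1)*(j + 1)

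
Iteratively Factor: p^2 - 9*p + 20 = (p - 4)*(p - 5)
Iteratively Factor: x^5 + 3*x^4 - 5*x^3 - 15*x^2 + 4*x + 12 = (x - 2)*(x^4 + 5*x^3 + 5*x^2 - 5*x - 6) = (x - 2)*(x + 2)*(x^3 + 3*x^2 - x - 3) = (x - 2)*(x + 1)*(x + 2)*(x^2 + 2*x - 3) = (x - 2)*(x + 1)*(x + 2)*(x + 3)*(x - 1)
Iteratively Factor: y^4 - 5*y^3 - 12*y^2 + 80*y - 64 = (y - 4)*(y^3 - y^2 - 16*y + 16) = (y - 4)*(y + 4)*(y^2 - 5*y + 4) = (y - 4)^2*(y + 4)*(y - 1)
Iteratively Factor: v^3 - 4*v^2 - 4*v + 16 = (v - 4)*(v^2 - 4) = (v - 4)*(v + 2)*(v - 2)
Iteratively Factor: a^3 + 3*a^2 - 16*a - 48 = (a + 4)*(a^2 - a - 12) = (a - 4)*(a + 4)*(a + 3)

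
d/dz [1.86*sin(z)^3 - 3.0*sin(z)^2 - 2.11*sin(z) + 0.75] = (5.58*sin(z)^2 - 6.0*sin(z) - 2.11)*cos(z)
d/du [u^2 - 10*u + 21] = 2*u - 10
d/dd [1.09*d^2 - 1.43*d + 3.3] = 2.18*d - 1.43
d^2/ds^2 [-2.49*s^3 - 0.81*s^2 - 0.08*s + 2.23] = -14.94*s - 1.62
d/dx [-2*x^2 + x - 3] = 1 - 4*x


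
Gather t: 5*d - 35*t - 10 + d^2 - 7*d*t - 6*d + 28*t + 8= d^2 - d + t*(-7*d - 7) - 2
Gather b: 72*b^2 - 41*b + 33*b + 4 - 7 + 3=72*b^2 - 8*b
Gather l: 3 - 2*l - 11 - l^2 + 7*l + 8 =-l^2 + 5*l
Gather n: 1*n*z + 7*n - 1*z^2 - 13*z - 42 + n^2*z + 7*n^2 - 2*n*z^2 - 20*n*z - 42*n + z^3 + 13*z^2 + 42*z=n^2*(z + 7) + n*(-2*z^2 - 19*z - 35) + z^3 + 12*z^2 + 29*z - 42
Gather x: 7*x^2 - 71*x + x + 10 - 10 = 7*x^2 - 70*x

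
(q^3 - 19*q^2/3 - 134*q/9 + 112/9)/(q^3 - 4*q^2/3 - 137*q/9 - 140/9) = (3*q^2 - 26*q + 16)/(3*q^2 - 11*q - 20)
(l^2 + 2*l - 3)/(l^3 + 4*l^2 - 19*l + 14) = (l + 3)/(l^2 + 5*l - 14)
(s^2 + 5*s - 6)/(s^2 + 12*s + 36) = (s - 1)/(s + 6)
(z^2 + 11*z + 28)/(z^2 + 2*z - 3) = (z^2 + 11*z + 28)/(z^2 + 2*z - 3)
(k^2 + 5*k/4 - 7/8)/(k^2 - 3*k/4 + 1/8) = (4*k + 7)/(4*k - 1)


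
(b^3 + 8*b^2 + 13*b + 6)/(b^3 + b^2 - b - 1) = (b + 6)/(b - 1)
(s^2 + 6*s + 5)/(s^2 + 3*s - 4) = (s^2 + 6*s + 5)/(s^2 + 3*s - 4)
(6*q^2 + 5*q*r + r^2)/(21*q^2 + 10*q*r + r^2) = (2*q + r)/(7*q + r)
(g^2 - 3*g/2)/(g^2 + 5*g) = (g - 3/2)/(g + 5)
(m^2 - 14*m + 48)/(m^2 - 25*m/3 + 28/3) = 3*(m^2 - 14*m + 48)/(3*m^2 - 25*m + 28)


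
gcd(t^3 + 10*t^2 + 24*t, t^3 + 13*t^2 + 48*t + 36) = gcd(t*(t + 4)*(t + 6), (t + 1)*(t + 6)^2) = t + 6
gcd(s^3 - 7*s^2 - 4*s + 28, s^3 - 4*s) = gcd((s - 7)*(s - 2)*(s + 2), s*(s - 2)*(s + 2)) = s^2 - 4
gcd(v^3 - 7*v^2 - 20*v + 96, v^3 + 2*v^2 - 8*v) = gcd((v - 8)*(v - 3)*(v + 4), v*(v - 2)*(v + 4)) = v + 4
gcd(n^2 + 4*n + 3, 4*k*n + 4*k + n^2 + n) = n + 1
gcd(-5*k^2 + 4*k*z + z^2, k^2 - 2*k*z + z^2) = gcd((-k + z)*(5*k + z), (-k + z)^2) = -k + z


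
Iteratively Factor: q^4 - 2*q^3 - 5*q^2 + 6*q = (q - 1)*(q^3 - q^2 - 6*q) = q*(q - 1)*(q^2 - q - 6) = q*(q - 3)*(q - 1)*(q + 2)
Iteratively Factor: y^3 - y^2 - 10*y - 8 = (y + 2)*(y^2 - 3*y - 4) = (y + 1)*(y + 2)*(y - 4)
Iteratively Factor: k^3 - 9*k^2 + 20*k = (k - 4)*(k^2 - 5*k) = k*(k - 4)*(k - 5)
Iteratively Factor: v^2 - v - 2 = (v - 2)*(v + 1)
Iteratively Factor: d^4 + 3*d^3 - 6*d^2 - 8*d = (d + 4)*(d^3 - d^2 - 2*d) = (d + 1)*(d + 4)*(d^2 - 2*d) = d*(d + 1)*(d + 4)*(d - 2)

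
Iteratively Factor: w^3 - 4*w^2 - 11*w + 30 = (w + 3)*(w^2 - 7*w + 10) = (w - 2)*(w + 3)*(w - 5)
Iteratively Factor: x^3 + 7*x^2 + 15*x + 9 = (x + 3)*(x^2 + 4*x + 3) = (x + 1)*(x + 3)*(x + 3)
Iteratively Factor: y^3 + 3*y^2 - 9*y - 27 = (y + 3)*(y^2 - 9) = (y + 3)^2*(y - 3)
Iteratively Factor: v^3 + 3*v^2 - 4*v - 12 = (v + 3)*(v^2 - 4) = (v - 2)*(v + 3)*(v + 2)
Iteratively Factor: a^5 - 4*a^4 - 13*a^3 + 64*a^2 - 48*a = (a + 4)*(a^4 - 8*a^3 + 19*a^2 - 12*a) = (a - 3)*(a + 4)*(a^3 - 5*a^2 + 4*a) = (a - 4)*(a - 3)*(a + 4)*(a^2 - a) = (a - 4)*(a - 3)*(a - 1)*(a + 4)*(a)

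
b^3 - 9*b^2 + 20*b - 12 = (b - 6)*(b - 2)*(b - 1)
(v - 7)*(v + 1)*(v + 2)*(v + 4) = v^4 - 35*v^2 - 90*v - 56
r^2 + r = r*(r + 1)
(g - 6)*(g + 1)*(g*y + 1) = g^3*y - 5*g^2*y + g^2 - 6*g*y - 5*g - 6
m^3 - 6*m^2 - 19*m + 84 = (m - 7)*(m - 3)*(m + 4)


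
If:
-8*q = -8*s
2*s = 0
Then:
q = 0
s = 0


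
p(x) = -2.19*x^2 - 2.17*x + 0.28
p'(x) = -4.38*x - 2.17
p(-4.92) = -42.06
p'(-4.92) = 19.38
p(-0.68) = 0.74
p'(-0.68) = 0.81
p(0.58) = -1.72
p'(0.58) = -4.71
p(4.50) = -53.83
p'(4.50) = -21.88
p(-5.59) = -56.02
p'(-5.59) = 22.31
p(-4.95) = -42.64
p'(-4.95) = 19.51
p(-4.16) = -28.59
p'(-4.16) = 16.05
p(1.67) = -9.45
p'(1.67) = -9.48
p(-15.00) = -459.92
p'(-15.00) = 63.53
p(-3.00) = -12.92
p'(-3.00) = 10.97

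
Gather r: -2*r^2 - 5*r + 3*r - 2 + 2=-2*r^2 - 2*r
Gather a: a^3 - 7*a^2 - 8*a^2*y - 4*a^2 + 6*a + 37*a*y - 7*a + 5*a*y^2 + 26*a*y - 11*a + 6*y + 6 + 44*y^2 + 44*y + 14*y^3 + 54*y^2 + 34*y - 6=a^3 + a^2*(-8*y - 11) + a*(5*y^2 + 63*y - 12) + 14*y^3 + 98*y^2 + 84*y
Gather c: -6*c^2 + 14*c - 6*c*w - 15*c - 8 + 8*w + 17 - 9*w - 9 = -6*c^2 + c*(-6*w - 1) - w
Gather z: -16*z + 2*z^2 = 2*z^2 - 16*z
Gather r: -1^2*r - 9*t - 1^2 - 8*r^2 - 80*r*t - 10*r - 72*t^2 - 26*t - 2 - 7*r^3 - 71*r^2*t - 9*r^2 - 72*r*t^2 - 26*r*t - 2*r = -7*r^3 + r^2*(-71*t - 17) + r*(-72*t^2 - 106*t - 13) - 72*t^2 - 35*t - 3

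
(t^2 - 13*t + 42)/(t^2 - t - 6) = (-t^2 + 13*t - 42)/(-t^2 + t + 6)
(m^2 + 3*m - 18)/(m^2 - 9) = (m + 6)/(m + 3)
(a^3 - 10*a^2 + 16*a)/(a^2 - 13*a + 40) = a*(a - 2)/(a - 5)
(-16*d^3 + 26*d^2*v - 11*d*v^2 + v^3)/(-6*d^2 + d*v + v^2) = (8*d^2 - 9*d*v + v^2)/(3*d + v)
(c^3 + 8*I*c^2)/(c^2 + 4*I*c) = c*(c + 8*I)/(c + 4*I)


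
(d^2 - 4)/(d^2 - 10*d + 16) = (d + 2)/(d - 8)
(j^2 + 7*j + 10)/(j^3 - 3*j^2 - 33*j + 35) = (j + 2)/(j^2 - 8*j + 7)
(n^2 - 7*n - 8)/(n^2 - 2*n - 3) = (n - 8)/(n - 3)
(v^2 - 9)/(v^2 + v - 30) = (v^2 - 9)/(v^2 + v - 30)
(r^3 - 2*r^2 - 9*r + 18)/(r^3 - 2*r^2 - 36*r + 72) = (r^2 - 9)/(r^2 - 36)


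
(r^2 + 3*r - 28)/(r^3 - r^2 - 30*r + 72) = (r + 7)/(r^2 + 3*r - 18)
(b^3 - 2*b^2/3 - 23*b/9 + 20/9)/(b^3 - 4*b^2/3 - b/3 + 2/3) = (3*b^2 + b - 20/3)/(3*b^2 - b - 2)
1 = 1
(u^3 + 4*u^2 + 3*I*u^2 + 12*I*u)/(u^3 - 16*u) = (u + 3*I)/(u - 4)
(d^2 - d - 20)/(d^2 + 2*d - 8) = (d - 5)/(d - 2)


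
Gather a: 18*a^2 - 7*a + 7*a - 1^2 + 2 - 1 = 18*a^2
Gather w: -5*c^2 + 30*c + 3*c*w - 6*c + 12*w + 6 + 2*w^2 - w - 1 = -5*c^2 + 24*c + 2*w^2 + w*(3*c + 11) + 5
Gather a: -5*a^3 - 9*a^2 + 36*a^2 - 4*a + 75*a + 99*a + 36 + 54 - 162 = -5*a^3 + 27*a^2 + 170*a - 72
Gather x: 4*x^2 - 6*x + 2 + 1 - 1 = 4*x^2 - 6*x + 2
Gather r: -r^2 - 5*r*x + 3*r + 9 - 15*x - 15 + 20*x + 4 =-r^2 + r*(3 - 5*x) + 5*x - 2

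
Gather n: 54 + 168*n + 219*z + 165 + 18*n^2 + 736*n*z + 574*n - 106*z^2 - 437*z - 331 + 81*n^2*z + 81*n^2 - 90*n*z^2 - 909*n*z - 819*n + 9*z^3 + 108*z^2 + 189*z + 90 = n^2*(81*z + 99) + n*(-90*z^2 - 173*z - 77) + 9*z^3 + 2*z^2 - 29*z - 22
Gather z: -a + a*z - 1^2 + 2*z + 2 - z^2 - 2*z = a*z - a - z^2 + 1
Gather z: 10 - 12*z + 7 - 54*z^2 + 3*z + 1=-54*z^2 - 9*z + 18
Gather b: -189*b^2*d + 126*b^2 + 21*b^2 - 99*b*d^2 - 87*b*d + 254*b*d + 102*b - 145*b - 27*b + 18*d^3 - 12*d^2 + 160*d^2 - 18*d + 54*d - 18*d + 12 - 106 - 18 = b^2*(147 - 189*d) + b*(-99*d^2 + 167*d - 70) + 18*d^3 + 148*d^2 + 18*d - 112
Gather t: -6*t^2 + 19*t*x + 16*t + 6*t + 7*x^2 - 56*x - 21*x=-6*t^2 + t*(19*x + 22) + 7*x^2 - 77*x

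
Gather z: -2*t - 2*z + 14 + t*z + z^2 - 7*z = -2*t + z^2 + z*(t - 9) + 14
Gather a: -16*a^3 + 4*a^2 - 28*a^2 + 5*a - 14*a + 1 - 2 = -16*a^3 - 24*a^2 - 9*a - 1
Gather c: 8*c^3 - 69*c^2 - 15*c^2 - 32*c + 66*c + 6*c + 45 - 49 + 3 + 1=8*c^3 - 84*c^2 + 40*c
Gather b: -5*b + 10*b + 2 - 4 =5*b - 2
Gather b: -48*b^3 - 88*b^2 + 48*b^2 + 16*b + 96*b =-48*b^3 - 40*b^2 + 112*b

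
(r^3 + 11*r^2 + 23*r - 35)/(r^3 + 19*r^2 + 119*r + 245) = (r - 1)/(r + 7)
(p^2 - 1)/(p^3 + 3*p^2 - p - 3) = 1/(p + 3)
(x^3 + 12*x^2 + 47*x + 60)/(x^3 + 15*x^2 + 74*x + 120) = (x + 3)/(x + 6)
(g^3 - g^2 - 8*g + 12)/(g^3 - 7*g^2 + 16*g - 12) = (g + 3)/(g - 3)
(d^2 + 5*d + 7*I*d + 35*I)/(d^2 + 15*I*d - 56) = (d + 5)/(d + 8*I)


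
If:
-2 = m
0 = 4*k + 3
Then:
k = -3/4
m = -2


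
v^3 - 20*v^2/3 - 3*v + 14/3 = (v - 7)*(v - 2/3)*(v + 1)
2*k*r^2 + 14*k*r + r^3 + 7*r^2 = r*(2*k + r)*(r + 7)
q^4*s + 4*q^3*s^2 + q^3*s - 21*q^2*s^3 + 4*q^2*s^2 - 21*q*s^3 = q*(q - 3*s)*(q + 7*s)*(q*s + s)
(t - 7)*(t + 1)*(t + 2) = t^3 - 4*t^2 - 19*t - 14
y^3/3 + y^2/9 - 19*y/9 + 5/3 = (y/3 + 1)*(y - 5/3)*(y - 1)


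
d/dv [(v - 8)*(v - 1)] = 2*v - 9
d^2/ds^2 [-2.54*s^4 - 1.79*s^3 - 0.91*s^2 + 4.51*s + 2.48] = -30.48*s^2 - 10.74*s - 1.82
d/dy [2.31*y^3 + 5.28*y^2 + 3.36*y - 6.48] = 6.93*y^2 + 10.56*y + 3.36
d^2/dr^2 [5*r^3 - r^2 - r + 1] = 30*r - 2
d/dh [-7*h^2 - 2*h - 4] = -14*h - 2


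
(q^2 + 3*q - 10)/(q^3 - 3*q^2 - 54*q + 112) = (q + 5)/(q^2 - q - 56)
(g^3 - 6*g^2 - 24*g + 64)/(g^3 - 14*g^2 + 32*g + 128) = (g^2 + 2*g - 8)/(g^2 - 6*g - 16)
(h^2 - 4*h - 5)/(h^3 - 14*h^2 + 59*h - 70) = (h + 1)/(h^2 - 9*h + 14)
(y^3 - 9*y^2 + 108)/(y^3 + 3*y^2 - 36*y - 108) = (y - 6)/(y + 6)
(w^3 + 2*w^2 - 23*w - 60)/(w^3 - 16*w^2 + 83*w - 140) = (w^2 + 7*w + 12)/(w^2 - 11*w + 28)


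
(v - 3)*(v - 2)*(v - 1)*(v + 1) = v^4 - 5*v^3 + 5*v^2 + 5*v - 6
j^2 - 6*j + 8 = (j - 4)*(j - 2)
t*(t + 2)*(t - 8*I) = t^3 + 2*t^2 - 8*I*t^2 - 16*I*t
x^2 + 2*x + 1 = (x + 1)^2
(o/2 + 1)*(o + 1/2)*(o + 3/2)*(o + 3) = o^4/2 + 7*o^3/2 + 67*o^2/8 + 63*o/8 + 9/4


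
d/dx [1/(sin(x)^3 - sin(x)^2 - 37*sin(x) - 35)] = (-3*sin(x)^2 + 2*sin(x) + 37)*cos(x)/(-sin(x)^3 + sin(x)^2 + 37*sin(x) + 35)^2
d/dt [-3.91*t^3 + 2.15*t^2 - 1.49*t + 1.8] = -11.73*t^2 + 4.3*t - 1.49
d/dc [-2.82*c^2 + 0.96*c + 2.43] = 0.96 - 5.64*c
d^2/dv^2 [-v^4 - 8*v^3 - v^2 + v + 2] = -12*v^2 - 48*v - 2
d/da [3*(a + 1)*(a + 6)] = 6*a + 21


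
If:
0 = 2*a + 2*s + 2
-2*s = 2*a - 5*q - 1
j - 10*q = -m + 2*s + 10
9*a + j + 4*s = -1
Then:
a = -s - 1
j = 5*s + 8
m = -3*s - 4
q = -3/5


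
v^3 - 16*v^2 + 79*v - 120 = (v - 8)*(v - 5)*(v - 3)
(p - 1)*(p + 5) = p^2 + 4*p - 5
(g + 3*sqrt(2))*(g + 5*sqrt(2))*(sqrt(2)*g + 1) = sqrt(2)*g^3 + 17*g^2 + 38*sqrt(2)*g + 30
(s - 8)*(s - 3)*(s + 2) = s^3 - 9*s^2 + 2*s + 48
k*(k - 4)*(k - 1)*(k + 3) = k^4 - 2*k^3 - 11*k^2 + 12*k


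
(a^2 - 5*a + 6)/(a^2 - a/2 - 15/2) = 2*(a - 2)/(2*a + 5)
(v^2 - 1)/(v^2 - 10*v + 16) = (v^2 - 1)/(v^2 - 10*v + 16)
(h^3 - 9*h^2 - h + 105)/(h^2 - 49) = (h^2 - 2*h - 15)/(h + 7)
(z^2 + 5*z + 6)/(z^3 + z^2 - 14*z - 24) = 1/(z - 4)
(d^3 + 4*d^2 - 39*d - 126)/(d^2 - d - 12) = (d^2 + d - 42)/(d - 4)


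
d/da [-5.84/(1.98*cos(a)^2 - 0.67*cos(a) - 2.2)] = (3.9128 - 23.1264*cos(a))*sin(a)/(-1.98*cos(a)^2 + 0.67*cos(a) + 2.2)^2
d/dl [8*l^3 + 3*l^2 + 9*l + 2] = 24*l^2 + 6*l + 9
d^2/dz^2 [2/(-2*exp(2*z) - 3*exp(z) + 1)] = 2*(-2*(4*exp(z) + 3)^2*exp(z) + (8*exp(z) + 3)*(2*exp(2*z) + 3*exp(z) - 1))*exp(z)/(2*exp(2*z) + 3*exp(z) - 1)^3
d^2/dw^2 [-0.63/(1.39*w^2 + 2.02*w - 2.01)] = (2.434446*w^2 + 3.537828*w - 0.63*(2.78*w + 2.02)*(5.56*w + 4.04) - 3.520314)/(1.39*w^2 + 2.02*w - 2.01)^3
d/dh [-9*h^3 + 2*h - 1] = 2 - 27*h^2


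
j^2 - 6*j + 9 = (j - 3)^2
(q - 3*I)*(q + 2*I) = q^2 - I*q + 6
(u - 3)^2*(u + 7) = u^3 + u^2 - 33*u + 63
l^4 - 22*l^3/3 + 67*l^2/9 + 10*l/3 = l*(l - 6)*(l - 5/3)*(l + 1/3)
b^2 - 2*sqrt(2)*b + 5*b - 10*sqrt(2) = (b + 5)*(b - 2*sqrt(2))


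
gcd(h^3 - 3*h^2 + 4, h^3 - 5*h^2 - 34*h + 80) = h - 2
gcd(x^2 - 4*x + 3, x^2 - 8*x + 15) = x - 3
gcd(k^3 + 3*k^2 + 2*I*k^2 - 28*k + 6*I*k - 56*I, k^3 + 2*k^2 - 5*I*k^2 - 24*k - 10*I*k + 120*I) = k - 4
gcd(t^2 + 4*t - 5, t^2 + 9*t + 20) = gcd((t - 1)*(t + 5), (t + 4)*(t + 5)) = t + 5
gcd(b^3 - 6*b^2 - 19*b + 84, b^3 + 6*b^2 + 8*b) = b + 4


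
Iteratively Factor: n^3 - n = (n - 1)*(n^2 + n) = (n - 1)*(n + 1)*(n)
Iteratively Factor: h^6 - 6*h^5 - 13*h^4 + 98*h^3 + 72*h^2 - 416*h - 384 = (h - 4)*(h^5 - 2*h^4 - 21*h^3 + 14*h^2 + 128*h + 96) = (h - 4)^2*(h^4 + 2*h^3 - 13*h^2 - 38*h - 24) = (h - 4)^2*(h + 1)*(h^3 + h^2 - 14*h - 24) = (h - 4)^3*(h + 1)*(h^2 + 5*h + 6) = (h - 4)^3*(h + 1)*(h + 2)*(h + 3)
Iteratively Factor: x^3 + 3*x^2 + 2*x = (x + 1)*(x^2 + 2*x) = (x + 1)*(x + 2)*(x)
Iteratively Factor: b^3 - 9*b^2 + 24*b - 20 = (b - 5)*(b^2 - 4*b + 4) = (b - 5)*(b - 2)*(b - 2)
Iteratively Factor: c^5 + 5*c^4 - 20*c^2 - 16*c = (c + 4)*(c^4 + c^3 - 4*c^2 - 4*c) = c*(c + 4)*(c^3 + c^2 - 4*c - 4) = c*(c + 2)*(c + 4)*(c^2 - c - 2) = c*(c + 1)*(c + 2)*(c + 4)*(c - 2)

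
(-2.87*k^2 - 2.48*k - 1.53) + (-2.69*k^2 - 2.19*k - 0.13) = -5.56*k^2 - 4.67*k - 1.66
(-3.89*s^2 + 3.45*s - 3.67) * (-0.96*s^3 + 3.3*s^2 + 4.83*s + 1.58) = 3.7344*s^5 - 16.149*s^4 - 3.8805*s^3 - 1.5937*s^2 - 12.2751*s - 5.7986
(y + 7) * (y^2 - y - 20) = y^3 + 6*y^2 - 27*y - 140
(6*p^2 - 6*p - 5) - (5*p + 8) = 6*p^2 - 11*p - 13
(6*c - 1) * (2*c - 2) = 12*c^2 - 14*c + 2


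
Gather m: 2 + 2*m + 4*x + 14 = 2*m + 4*x + 16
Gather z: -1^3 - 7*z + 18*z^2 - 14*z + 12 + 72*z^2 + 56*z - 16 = 90*z^2 + 35*z - 5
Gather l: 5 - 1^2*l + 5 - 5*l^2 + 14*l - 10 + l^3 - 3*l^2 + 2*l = l^3 - 8*l^2 + 15*l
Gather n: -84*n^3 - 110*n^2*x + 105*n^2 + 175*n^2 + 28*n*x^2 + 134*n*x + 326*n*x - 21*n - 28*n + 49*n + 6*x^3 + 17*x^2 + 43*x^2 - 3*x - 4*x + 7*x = -84*n^3 + n^2*(280 - 110*x) + n*(28*x^2 + 460*x) + 6*x^3 + 60*x^2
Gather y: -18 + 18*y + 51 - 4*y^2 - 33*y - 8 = -4*y^2 - 15*y + 25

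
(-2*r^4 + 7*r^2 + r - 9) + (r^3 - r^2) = -2*r^4 + r^3 + 6*r^2 + r - 9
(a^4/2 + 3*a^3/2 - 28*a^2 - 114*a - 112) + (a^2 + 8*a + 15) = a^4/2 + 3*a^3/2 - 27*a^2 - 106*a - 97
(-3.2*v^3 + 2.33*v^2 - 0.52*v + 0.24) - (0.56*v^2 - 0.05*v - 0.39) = -3.2*v^3 + 1.77*v^2 - 0.47*v + 0.63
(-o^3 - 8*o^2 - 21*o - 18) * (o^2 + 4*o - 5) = -o^5 - 12*o^4 - 48*o^3 - 62*o^2 + 33*o + 90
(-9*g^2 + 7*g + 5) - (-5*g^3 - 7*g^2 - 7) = 5*g^3 - 2*g^2 + 7*g + 12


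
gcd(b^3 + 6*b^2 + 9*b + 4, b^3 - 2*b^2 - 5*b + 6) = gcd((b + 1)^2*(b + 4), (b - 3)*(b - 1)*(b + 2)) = 1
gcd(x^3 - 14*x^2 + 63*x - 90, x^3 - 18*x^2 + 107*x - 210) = x^2 - 11*x + 30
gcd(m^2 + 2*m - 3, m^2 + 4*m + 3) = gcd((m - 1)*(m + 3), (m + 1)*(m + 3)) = m + 3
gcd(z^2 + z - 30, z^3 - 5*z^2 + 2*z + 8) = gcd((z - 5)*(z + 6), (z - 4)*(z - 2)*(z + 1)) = 1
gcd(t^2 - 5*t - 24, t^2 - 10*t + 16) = t - 8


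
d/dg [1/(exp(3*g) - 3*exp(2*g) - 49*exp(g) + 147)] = (-3*exp(2*g) + 6*exp(g) + 49)*exp(g)/(exp(3*g) - 3*exp(2*g) - 49*exp(g) + 147)^2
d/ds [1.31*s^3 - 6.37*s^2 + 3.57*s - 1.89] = 3.93*s^2 - 12.74*s + 3.57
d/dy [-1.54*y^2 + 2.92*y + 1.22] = 2.92 - 3.08*y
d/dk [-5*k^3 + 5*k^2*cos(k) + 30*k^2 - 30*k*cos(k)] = -5*k^2*sin(k) - 15*k^2 + 30*k*sin(k) + 10*k*cos(k) + 60*k - 30*cos(k)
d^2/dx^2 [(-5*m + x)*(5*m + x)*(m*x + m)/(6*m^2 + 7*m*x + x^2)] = m^2*(2100*m^4 + 1116*m^3*x - 2078*m^3 + 252*m^2*x^2 - 1050*m^2*x + 36*m*x^3 - 186*m*x^2 - 14*x^3)/(216*m^6 + 756*m^5*x + 990*m^4*x^2 + 595*m^3*x^3 + 165*m^2*x^4 + 21*m*x^5 + x^6)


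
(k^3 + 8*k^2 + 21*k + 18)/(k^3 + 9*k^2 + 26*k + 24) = (k + 3)/(k + 4)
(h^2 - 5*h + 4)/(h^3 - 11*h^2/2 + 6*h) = 2*(h - 1)/(h*(2*h - 3))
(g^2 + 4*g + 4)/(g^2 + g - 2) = (g + 2)/(g - 1)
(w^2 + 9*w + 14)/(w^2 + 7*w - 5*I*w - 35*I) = (w + 2)/(w - 5*I)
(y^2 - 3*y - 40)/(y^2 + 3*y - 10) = (y - 8)/(y - 2)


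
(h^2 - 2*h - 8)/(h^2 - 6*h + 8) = (h + 2)/(h - 2)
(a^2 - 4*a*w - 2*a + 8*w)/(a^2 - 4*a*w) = (a - 2)/a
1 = 1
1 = 1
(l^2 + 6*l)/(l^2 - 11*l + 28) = l*(l + 6)/(l^2 - 11*l + 28)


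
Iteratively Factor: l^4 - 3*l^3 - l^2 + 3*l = (l + 1)*(l^3 - 4*l^2 + 3*l) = l*(l + 1)*(l^2 - 4*l + 3) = l*(l - 1)*(l + 1)*(l - 3)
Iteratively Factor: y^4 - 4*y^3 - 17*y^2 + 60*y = (y - 3)*(y^3 - y^2 - 20*y) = (y - 3)*(y + 4)*(y^2 - 5*y) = y*(y - 3)*(y + 4)*(y - 5)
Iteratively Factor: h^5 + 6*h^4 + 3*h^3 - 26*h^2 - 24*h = (h - 2)*(h^4 + 8*h^3 + 19*h^2 + 12*h) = (h - 2)*(h + 3)*(h^3 + 5*h^2 + 4*h) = (h - 2)*(h + 3)*(h + 4)*(h^2 + h) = (h - 2)*(h + 1)*(h + 3)*(h + 4)*(h)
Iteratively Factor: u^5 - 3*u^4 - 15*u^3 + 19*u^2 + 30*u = (u + 1)*(u^4 - 4*u^3 - 11*u^2 + 30*u) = u*(u + 1)*(u^3 - 4*u^2 - 11*u + 30) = u*(u - 2)*(u + 1)*(u^2 - 2*u - 15) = u*(u - 5)*(u - 2)*(u + 1)*(u + 3)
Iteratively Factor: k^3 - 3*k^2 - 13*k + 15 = (k + 3)*(k^2 - 6*k + 5) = (k - 5)*(k + 3)*(k - 1)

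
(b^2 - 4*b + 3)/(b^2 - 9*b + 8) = (b - 3)/(b - 8)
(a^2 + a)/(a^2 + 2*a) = (a + 1)/(a + 2)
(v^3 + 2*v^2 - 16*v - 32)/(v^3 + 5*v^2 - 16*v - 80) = (v + 2)/(v + 5)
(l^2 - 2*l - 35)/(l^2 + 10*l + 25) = (l - 7)/(l + 5)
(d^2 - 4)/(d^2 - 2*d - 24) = (4 - d^2)/(-d^2 + 2*d + 24)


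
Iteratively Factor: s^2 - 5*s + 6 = (s - 2)*(s - 3)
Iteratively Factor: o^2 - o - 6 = (o + 2)*(o - 3)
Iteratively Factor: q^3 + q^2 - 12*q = (q + 4)*(q^2 - 3*q) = (q - 3)*(q + 4)*(q)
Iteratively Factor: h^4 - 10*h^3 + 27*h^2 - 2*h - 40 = (h - 5)*(h^3 - 5*h^2 + 2*h + 8) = (h - 5)*(h - 4)*(h^2 - h - 2) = (h - 5)*(h - 4)*(h - 2)*(h + 1)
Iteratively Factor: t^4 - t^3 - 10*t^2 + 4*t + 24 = (t + 2)*(t^3 - 3*t^2 - 4*t + 12) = (t + 2)^2*(t^2 - 5*t + 6) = (t - 3)*(t + 2)^2*(t - 2)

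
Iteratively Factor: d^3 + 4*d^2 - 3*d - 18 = (d + 3)*(d^2 + d - 6) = (d + 3)^2*(d - 2)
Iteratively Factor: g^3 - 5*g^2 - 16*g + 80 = (g - 4)*(g^2 - g - 20) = (g - 4)*(g + 4)*(g - 5)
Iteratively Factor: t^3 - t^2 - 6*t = (t)*(t^2 - t - 6) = t*(t - 3)*(t + 2)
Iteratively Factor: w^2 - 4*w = (w)*(w - 4)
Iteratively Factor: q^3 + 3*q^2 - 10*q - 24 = (q + 4)*(q^2 - q - 6) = (q - 3)*(q + 4)*(q + 2)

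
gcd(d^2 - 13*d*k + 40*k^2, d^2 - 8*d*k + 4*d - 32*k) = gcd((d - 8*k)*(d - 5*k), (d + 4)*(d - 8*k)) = d - 8*k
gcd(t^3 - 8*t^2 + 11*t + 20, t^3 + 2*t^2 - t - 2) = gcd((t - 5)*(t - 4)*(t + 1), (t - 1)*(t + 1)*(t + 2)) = t + 1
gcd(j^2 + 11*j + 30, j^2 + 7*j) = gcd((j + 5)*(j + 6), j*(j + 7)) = 1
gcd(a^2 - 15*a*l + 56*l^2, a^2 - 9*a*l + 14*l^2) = a - 7*l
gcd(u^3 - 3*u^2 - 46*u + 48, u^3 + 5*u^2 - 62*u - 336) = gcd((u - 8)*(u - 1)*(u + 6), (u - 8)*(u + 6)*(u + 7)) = u^2 - 2*u - 48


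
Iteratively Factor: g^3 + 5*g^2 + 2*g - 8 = (g + 4)*(g^2 + g - 2) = (g + 2)*(g + 4)*(g - 1)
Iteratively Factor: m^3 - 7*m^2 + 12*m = (m - 4)*(m^2 - 3*m) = (m - 4)*(m - 3)*(m)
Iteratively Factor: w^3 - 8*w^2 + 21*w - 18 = (w - 2)*(w^2 - 6*w + 9) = (w - 3)*(w - 2)*(w - 3)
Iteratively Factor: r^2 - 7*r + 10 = (r - 5)*(r - 2)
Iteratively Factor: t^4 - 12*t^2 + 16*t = (t + 4)*(t^3 - 4*t^2 + 4*t) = t*(t + 4)*(t^2 - 4*t + 4) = t*(t - 2)*(t + 4)*(t - 2)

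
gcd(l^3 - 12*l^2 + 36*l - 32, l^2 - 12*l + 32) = l - 8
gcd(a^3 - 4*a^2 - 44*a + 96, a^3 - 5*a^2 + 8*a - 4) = a - 2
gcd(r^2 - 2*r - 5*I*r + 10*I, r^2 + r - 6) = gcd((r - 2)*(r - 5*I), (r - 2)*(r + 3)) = r - 2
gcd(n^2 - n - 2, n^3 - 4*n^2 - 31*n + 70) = n - 2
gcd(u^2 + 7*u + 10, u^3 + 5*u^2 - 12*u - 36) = u + 2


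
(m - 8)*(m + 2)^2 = m^3 - 4*m^2 - 28*m - 32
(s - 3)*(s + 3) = s^2 - 9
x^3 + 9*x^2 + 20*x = x*(x + 4)*(x + 5)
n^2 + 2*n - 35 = (n - 5)*(n + 7)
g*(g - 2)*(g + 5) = g^3 + 3*g^2 - 10*g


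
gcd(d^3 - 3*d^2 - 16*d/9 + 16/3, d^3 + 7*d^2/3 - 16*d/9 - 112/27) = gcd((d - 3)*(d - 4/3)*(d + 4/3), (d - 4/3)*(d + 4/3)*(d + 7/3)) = d^2 - 16/9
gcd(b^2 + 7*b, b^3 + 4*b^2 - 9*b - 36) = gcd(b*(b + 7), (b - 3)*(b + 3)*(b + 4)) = 1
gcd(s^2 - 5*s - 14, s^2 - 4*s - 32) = 1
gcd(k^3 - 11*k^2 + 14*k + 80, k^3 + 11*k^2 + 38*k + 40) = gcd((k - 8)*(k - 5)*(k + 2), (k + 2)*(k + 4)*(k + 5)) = k + 2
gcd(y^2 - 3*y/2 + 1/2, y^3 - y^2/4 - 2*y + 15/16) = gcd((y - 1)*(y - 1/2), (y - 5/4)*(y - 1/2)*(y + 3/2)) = y - 1/2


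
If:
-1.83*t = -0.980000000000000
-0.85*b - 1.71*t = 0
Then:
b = -1.08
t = 0.54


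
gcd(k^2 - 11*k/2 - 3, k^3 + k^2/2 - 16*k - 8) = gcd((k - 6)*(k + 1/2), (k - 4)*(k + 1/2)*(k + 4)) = k + 1/2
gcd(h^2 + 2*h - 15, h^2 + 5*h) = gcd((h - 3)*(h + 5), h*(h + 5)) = h + 5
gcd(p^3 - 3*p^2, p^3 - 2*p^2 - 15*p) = p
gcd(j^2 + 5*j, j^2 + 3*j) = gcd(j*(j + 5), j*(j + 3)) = j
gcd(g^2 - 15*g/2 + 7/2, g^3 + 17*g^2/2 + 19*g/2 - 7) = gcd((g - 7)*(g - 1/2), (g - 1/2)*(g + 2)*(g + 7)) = g - 1/2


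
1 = 1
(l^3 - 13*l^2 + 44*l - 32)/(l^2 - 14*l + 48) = (l^2 - 5*l + 4)/(l - 6)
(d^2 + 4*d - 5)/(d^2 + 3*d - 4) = (d + 5)/(d + 4)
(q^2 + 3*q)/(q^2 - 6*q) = (q + 3)/(q - 6)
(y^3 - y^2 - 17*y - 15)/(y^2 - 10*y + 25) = (y^2 + 4*y + 3)/(y - 5)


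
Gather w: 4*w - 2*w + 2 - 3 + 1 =2*w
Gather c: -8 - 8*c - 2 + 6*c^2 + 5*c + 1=6*c^2 - 3*c - 9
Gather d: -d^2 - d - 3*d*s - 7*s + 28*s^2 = -d^2 + d*(-3*s - 1) + 28*s^2 - 7*s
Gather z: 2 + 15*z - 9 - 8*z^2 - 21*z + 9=-8*z^2 - 6*z + 2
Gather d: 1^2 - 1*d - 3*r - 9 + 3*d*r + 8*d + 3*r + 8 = d*(3*r + 7)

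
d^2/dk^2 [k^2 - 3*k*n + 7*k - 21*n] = 2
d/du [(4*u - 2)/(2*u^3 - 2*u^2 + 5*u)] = 2*(-8*u^3 + 10*u^2 - 4*u + 5)/(u^2*(4*u^4 - 8*u^3 + 24*u^2 - 20*u + 25))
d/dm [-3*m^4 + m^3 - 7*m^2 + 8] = m*(-12*m^2 + 3*m - 14)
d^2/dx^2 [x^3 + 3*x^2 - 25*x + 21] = 6*x + 6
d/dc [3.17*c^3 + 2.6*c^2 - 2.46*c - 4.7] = 9.51*c^2 + 5.2*c - 2.46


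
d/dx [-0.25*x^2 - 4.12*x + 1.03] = -0.5*x - 4.12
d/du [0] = 0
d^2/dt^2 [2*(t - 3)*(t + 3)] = 4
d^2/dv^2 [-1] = 0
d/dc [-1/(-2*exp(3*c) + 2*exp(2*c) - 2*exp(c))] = (-3*exp(2*c) + 2*exp(c) - 1)*exp(-c)/(2*(exp(2*c) - exp(c) + 1)^2)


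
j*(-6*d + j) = -6*d*j + j^2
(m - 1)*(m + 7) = m^2 + 6*m - 7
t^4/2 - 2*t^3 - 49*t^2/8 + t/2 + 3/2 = (t/2 + 1)*(t - 6)*(t - 1/2)*(t + 1/2)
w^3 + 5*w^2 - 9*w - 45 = (w - 3)*(w + 3)*(w + 5)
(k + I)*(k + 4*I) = k^2 + 5*I*k - 4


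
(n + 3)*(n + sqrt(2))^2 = n^3 + 2*sqrt(2)*n^2 + 3*n^2 + 2*n + 6*sqrt(2)*n + 6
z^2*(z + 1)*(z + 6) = z^4 + 7*z^3 + 6*z^2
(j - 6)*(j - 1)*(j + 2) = j^3 - 5*j^2 - 8*j + 12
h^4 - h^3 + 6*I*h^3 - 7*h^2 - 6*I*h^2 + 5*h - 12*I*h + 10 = (h - 2)*(h + 1)*(h + I)*(h + 5*I)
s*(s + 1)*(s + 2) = s^3 + 3*s^2 + 2*s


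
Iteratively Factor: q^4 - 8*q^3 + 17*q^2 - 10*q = (q - 2)*(q^3 - 6*q^2 + 5*q) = (q - 5)*(q - 2)*(q^2 - q) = q*(q - 5)*(q - 2)*(q - 1)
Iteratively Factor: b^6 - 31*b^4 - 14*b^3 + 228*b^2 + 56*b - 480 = (b - 5)*(b^5 + 5*b^4 - 6*b^3 - 44*b^2 + 8*b + 96) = (b - 5)*(b - 2)*(b^4 + 7*b^3 + 8*b^2 - 28*b - 48) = (b - 5)*(b - 2)*(b + 2)*(b^3 + 5*b^2 - 2*b - 24) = (b - 5)*(b - 2)^2*(b + 2)*(b^2 + 7*b + 12) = (b - 5)*(b - 2)^2*(b + 2)*(b + 3)*(b + 4)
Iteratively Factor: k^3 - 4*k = (k + 2)*(k^2 - 2*k) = (k - 2)*(k + 2)*(k)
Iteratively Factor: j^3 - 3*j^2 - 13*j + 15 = (j - 5)*(j^2 + 2*j - 3) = (j - 5)*(j - 1)*(j + 3)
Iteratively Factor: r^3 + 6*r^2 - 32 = (r + 4)*(r^2 + 2*r - 8) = (r + 4)^2*(r - 2)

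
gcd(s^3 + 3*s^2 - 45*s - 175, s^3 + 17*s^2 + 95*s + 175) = s^2 + 10*s + 25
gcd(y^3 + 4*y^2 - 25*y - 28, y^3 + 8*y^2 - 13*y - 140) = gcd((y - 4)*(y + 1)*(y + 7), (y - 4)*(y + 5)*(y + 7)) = y^2 + 3*y - 28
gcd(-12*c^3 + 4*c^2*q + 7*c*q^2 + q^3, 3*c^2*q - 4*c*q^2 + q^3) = -c + q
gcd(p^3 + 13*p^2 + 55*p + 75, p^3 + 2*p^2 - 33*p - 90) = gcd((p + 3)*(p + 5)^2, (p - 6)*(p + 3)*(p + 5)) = p^2 + 8*p + 15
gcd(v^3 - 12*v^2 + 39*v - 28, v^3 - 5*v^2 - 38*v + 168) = v^2 - 11*v + 28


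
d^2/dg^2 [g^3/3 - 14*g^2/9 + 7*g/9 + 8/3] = 2*g - 28/9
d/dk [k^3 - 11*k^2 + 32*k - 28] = 3*k^2 - 22*k + 32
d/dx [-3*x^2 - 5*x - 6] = -6*x - 5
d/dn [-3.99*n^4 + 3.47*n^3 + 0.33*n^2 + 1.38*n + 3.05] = -15.96*n^3 + 10.41*n^2 + 0.66*n + 1.38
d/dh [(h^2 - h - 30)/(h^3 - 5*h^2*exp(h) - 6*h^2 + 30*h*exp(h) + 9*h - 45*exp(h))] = ((2*h - 1)*(h^3 - 5*h^2*exp(h) - 6*h^2 + 30*h*exp(h) + 9*h - 45*exp(h)) - (-h^2 + h + 30)*(5*h^2*exp(h) - 3*h^2 - 20*h*exp(h) + 12*h + 15*exp(h) - 9))/(h^3 - 5*h^2*exp(h) - 6*h^2 + 30*h*exp(h) + 9*h - 45*exp(h))^2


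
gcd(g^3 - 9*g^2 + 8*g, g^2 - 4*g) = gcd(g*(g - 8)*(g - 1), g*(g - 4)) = g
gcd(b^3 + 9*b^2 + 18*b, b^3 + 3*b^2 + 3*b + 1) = 1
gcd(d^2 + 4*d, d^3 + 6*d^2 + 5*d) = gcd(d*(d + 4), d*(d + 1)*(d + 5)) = d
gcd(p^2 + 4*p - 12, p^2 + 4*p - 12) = p^2 + 4*p - 12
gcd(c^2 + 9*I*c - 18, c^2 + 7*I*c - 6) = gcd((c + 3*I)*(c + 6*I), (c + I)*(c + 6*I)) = c + 6*I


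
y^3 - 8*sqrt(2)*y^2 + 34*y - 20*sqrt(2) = (y - 5*sqrt(2))*(y - 2*sqrt(2))*(y - sqrt(2))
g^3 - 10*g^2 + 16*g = g*(g - 8)*(g - 2)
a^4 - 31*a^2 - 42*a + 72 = (a - 6)*(a - 1)*(a + 3)*(a + 4)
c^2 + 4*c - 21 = (c - 3)*(c + 7)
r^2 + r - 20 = (r - 4)*(r + 5)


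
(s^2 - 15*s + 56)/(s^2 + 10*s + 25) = (s^2 - 15*s + 56)/(s^2 + 10*s + 25)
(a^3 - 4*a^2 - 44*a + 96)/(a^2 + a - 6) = (a^2 - 2*a - 48)/(a + 3)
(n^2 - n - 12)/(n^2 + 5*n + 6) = (n - 4)/(n + 2)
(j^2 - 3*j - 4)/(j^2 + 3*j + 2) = (j - 4)/(j + 2)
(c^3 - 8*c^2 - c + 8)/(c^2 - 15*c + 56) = (c^2 - 1)/(c - 7)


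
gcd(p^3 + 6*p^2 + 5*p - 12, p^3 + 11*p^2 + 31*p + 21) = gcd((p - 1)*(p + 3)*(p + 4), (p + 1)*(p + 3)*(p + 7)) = p + 3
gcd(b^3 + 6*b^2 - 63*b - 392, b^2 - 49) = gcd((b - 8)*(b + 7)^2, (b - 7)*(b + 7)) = b + 7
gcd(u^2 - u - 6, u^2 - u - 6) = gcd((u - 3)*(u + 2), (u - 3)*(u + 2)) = u^2 - u - 6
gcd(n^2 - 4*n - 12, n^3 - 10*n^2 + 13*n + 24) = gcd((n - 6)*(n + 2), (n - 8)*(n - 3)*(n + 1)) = 1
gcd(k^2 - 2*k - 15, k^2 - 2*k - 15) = k^2 - 2*k - 15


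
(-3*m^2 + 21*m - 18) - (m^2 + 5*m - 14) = -4*m^2 + 16*m - 4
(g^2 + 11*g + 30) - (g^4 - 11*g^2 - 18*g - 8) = -g^4 + 12*g^2 + 29*g + 38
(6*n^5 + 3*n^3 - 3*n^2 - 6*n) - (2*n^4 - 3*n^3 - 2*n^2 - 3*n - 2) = 6*n^5 - 2*n^4 + 6*n^3 - n^2 - 3*n + 2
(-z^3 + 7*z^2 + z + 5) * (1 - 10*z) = 10*z^4 - 71*z^3 - 3*z^2 - 49*z + 5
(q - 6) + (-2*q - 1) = -q - 7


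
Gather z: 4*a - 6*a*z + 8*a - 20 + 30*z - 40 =12*a + z*(30 - 6*a) - 60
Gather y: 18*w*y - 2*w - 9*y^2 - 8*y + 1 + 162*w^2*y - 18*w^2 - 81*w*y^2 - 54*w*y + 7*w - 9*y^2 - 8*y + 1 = -18*w^2 + 5*w + y^2*(-81*w - 18) + y*(162*w^2 - 36*w - 16) + 2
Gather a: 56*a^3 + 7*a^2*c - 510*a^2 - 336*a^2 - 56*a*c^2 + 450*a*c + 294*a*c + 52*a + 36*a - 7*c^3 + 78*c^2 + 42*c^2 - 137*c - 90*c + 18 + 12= 56*a^3 + a^2*(7*c - 846) + a*(-56*c^2 + 744*c + 88) - 7*c^3 + 120*c^2 - 227*c + 30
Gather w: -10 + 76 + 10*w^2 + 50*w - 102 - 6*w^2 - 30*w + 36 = 4*w^2 + 20*w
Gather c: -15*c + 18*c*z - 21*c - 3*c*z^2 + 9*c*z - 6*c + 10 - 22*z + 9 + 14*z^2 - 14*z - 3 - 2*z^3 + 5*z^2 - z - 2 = c*(-3*z^2 + 27*z - 42) - 2*z^3 + 19*z^2 - 37*z + 14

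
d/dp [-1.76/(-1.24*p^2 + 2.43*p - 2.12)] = (4.2768 - 4.3648*p)/(1.24*p^2 - 2.43*p + 2.12)^2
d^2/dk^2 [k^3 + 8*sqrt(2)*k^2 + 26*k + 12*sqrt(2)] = 6*k + 16*sqrt(2)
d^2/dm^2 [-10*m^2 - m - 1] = -20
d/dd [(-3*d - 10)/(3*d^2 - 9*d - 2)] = 3*(3*d^2 + 20*d - 28)/(9*d^4 - 54*d^3 + 69*d^2 + 36*d + 4)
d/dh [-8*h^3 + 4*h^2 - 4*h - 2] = -24*h^2 + 8*h - 4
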